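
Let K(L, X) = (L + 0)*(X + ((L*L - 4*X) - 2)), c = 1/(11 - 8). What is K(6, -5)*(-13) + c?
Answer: -11465/3 ≈ -3821.7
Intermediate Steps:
c = ⅓ (c = 1/3 = ⅓ ≈ 0.33333)
K(L, X) = L*(-2 + L² - 3*X) (K(L, X) = L*(X + ((L² - 4*X) - 2)) = L*(X + (-2 + L² - 4*X)) = L*(-2 + L² - 3*X))
K(6, -5)*(-13) + c = (6*(-2 + 6² - 3*(-5)))*(-13) + ⅓ = (6*(-2 + 36 + 15))*(-13) + ⅓ = (6*49)*(-13) + ⅓ = 294*(-13) + ⅓ = -3822 + ⅓ = -11465/3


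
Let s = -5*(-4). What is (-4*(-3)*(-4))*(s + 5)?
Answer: -1200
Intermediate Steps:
s = 20
(-4*(-3)*(-4))*(s + 5) = (-4*(-3)*(-4))*(20 + 5) = (12*(-4))*25 = -48*25 = -1200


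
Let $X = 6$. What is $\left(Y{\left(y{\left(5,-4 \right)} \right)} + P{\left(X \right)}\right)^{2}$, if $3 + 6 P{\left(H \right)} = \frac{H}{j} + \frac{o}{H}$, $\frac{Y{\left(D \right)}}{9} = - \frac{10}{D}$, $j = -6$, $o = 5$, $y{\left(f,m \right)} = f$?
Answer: $\frac{444889}{1296} \approx 343.28$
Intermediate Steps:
$Y{\left(D \right)} = - \frac{90}{D}$ ($Y{\left(D \right)} = 9 \left(- \frac{10}{D}\right) = - \frac{90}{D}$)
$P{\left(H \right)} = - \frac{1}{2} - \frac{H}{36} + \frac{5}{6 H}$ ($P{\left(H \right)} = - \frac{1}{2} + \frac{\frac{H}{-6} + \frac{5}{H}}{6} = - \frac{1}{2} + \frac{H \left(- \frac{1}{6}\right) + \frac{5}{H}}{6} = - \frac{1}{2} + \frac{- \frac{H}{6} + \frac{5}{H}}{6} = - \frac{1}{2} + \frac{\frac{5}{H} - \frac{H}{6}}{6} = - \frac{1}{2} - \left(- \frac{5}{6 H} + \frac{H}{36}\right) = - \frac{1}{2} - \frac{H}{36} + \frac{5}{6 H}$)
$\left(Y{\left(y{\left(5,-4 \right)} \right)} + P{\left(X \right)}\right)^{2} = \left(- \frac{90}{5} + \frac{30 - 6 \left(18 + 6\right)}{36 \cdot 6}\right)^{2} = \left(\left(-90\right) \frac{1}{5} + \frac{1}{36} \cdot \frac{1}{6} \left(30 - 6 \cdot 24\right)\right)^{2} = \left(-18 + \frac{1}{36} \cdot \frac{1}{6} \left(30 - 144\right)\right)^{2} = \left(-18 + \frac{1}{36} \cdot \frac{1}{6} \left(-114\right)\right)^{2} = \left(-18 - \frac{19}{36}\right)^{2} = \left(- \frac{667}{36}\right)^{2} = \frac{444889}{1296}$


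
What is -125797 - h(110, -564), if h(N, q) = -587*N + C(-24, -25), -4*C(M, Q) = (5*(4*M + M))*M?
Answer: -57627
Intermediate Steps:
C(M, Q) = -25*M²/4 (C(M, Q) = -5*(4*M + M)*M/4 = -5*(5*M)*M/4 = -25*M*M/4 = -25*M²/4)
h(N, q) = -3600 - 587*N (h(N, q) = -587*N - 25/4*(-24)² = -587*N - 25/4*576 = -587*N - 3600 = -3600 - 587*N)
-125797 - h(110, -564) = -125797 - (-3600 - 587*110) = -125797 - (-3600 - 64570) = -125797 - 1*(-68170) = -125797 + 68170 = -57627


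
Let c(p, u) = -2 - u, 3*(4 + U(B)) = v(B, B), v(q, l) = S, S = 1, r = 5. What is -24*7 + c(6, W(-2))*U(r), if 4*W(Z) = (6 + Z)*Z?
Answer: -168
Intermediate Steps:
W(Z) = Z*(6 + Z)/4 (W(Z) = ((6 + Z)*Z)/4 = (Z*(6 + Z))/4 = Z*(6 + Z)/4)
v(q, l) = 1
U(B) = -11/3 (U(B) = -4 + (⅓)*1 = -4 + ⅓ = -11/3)
-24*7 + c(6, W(-2))*U(r) = -24*7 + (-2 - (-2)*(6 - 2)/4)*(-11/3) = -168 + (-2 - (-2)*4/4)*(-11/3) = -168 + (-2 - 1*(-2))*(-11/3) = -168 + (-2 + 2)*(-11/3) = -168 + 0*(-11/3) = -168 + 0 = -168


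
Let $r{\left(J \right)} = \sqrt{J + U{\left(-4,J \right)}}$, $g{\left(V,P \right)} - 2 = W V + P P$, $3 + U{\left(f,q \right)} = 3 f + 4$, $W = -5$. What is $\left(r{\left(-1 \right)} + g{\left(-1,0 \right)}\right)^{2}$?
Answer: $37 + 28 i \sqrt{3} \approx 37.0 + 48.497 i$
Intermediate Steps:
$U{\left(f,q \right)} = 1 + 3 f$ ($U{\left(f,q \right)} = -3 + \left(3 f + 4\right) = -3 + \left(4 + 3 f\right) = 1 + 3 f$)
$g{\left(V,P \right)} = 2 + P^{2} - 5 V$ ($g{\left(V,P \right)} = 2 + \left(- 5 V + P P\right) = 2 + \left(- 5 V + P^{2}\right) = 2 + \left(P^{2} - 5 V\right) = 2 + P^{2} - 5 V$)
$r{\left(J \right)} = \sqrt{-11 + J}$ ($r{\left(J \right)} = \sqrt{J + \left(1 + 3 \left(-4\right)\right)} = \sqrt{J + \left(1 - 12\right)} = \sqrt{J - 11} = \sqrt{-11 + J}$)
$\left(r{\left(-1 \right)} + g{\left(-1,0 \right)}\right)^{2} = \left(\sqrt{-11 - 1} + \left(2 + 0^{2} - -5\right)\right)^{2} = \left(\sqrt{-12} + \left(2 + 0 + 5\right)\right)^{2} = \left(2 i \sqrt{3} + 7\right)^{2} = \left(7 + 2 i \sqrt{3}\right)^{2}$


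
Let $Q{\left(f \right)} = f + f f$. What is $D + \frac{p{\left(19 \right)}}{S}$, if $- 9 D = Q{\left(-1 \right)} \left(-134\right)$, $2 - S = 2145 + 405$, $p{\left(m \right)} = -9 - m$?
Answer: $\frac{1}{91} \approx 0.010989$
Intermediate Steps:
$S = -2548$ ($S = 2 - \left(2145 + 405\right) = 2 - 2550 = -2548$)
$Q{\left(f \right)} = f + f^{2}$
$D = 0$ ($D = - \frac{- (1 - 1) \left(-134\right)}{9} = - \frac{\left(-1\right) 0 \left(-134\right)}{9} = - \frac{0 \left(-134\right)}{9} = \left(- \frac{1}{9}\right) 0 = 0$)
$D + \frac{p{\left(19 \right)}}{S} = 0 + \frac{-9 - 19}{-2548} = 0 + \left(-9 - 19\right) \left(- \frac{1}{2548}\right) = 0 - - \frac{1}{91} = 0 + \frac{1}{91} = \frac{1}{91}$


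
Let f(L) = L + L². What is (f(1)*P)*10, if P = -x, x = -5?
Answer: 100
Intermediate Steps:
P = 5 (P = -1*(-5) = 5)
(f(1)*P)*10 = ((1*(1 + 1))*5)*10 = ((1*2)*5)*10 = (2*5)*10 = 10*10 = 100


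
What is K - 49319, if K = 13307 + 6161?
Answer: -29851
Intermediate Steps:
K = 19468
K - 49319 = 19468 - 49319 = -29851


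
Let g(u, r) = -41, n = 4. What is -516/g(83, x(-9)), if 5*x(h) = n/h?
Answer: 516/41 ≈ 12.585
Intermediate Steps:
x(h) = 4/(5*h) (x(h) = (4/h)/5 = 4/(5*h))
-516/g(83, x(-9)) = -516/(-41) = -516*(-1/41) = 516/41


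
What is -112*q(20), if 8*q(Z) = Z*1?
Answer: -280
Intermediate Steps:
q(Z) = Z/8 (q(Z) = (Z*1)/8 = Z/8)
-112*q(20) = -14*20 = -112*5/2 = -280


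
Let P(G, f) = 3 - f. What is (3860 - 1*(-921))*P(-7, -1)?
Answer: 19124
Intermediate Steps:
(3860 - 1*(-921))*P(-7, -1) = (3860 - 1*(-921))*(3 - 1*(-1)) = (3860 + 921)*(3 + 1) = 4781*4 = 19124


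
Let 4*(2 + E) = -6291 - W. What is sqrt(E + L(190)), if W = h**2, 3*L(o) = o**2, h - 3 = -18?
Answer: sqrt(93621)/3 ≈ 101.99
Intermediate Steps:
h = -15 (h = 3 - 18 = -15)
L(o) = o**2/3
W = 225 (W = (-15)**2 = 225)
E = -1631 (E = -2 + (-6291 - 1*225)/4 = -2 + (-6291 - 225)/4 = -2 + (1/4)*(-6516) = -2 - 1629 = -1631)
sqrt(E + L(190)) = sqrt(-1631 + (1/3)*190**2) = sqrt(-1631 + (1/3)*36100) = sqrt(-1631 + 36100/3) = sqrt(31207/3) = sqrt(93621)/3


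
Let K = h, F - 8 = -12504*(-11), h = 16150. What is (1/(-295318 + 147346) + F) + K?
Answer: 22743592343/147972 ≈ 1.5370e+5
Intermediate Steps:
F = 137552 (F = 8 - 12504*(-11) = 8 + 137544 = 137552)
K = 16150
(1/(-295318 + 147346) + F) + K = (1/(-295318 + 147346) + 137552) + 16150 = (1/(-147972) + 137552) + 16150 = (-1/147972 + 137552) + 16150 = 20353844543/147972 + 16150 = 22743592343/147972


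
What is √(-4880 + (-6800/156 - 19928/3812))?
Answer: I*√6808598868786/37167 ≈ 70.206*I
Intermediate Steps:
√(-4880 + (-6800/156 - 19928/3812)) = √(-4880 + (-6800*1/156 - 19928*1/3812)) = √(-4880 + (-1700/39 - 4982/953)) = √(-4880 - 1814398/37167) = √(-183189358/37167) = I*√6808598868786/37167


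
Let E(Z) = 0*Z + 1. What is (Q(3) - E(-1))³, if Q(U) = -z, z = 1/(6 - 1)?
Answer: -216/125 ≈ -1.7280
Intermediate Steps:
z = ⅕ (z = 1/5 = ⅕ ≈ 0.20000)
Q(U) = -⅕ (Q(U) = -1*⅕ = -⅕)
E(Z) = 1 (E(Z) = 0 + 1 = 1)
(Q(3) - E(-1))³ = (-⅕ - 1*1)³ = (-⅕ - 1)³ = (-6/5)³ = -216/125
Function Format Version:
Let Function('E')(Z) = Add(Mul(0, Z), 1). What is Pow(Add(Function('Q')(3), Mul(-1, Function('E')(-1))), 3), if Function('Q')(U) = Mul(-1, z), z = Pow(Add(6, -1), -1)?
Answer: Rational(-216, 125) ≈ -1.7280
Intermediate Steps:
z = Rational(1, 5) (z = Pow(5, -1) = Rational(1, 5) ≈ 0.20000)
Function('Q')(U) = Rational(-1, 5) (Function('Q')(U) = Mul(-1, Rational(1, 5)) = Rational(-1, 5))
Function('E')(Z) = 1 (Function('E')(Z) = Add(0, 1) = 1)
Pow(Add(Function('Q')(3), Mul(-1, Function('E')(-1))), 3) = Pow(Add(Rational(-1, 5), Mul(-1, 1)), 3) = Pow(Add(Rational(-1, 5), -1), 3) = Pow(Rational(-6, 5), 3) = Rational(-216, 125)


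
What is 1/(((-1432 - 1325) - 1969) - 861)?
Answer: -1/5587 ≈ -0.00017899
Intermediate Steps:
1/(((-1432 - 1325) - 1969) - 861) = 1/((-2757 - 1969) - 861) = 1/(-4726 - 861) = 1/(-5587) = -1/5587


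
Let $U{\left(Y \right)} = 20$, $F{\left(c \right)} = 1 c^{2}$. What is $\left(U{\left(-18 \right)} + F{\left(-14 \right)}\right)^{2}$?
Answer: $46656$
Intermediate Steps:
$F{\left(c \right)} = c^{2}$
$\left(U{\left(-18 \right)} + F{\left(-14 \right)}\right)^{2} = \left(20 + \left(-14\right)^{2}\right)^{2} = \left(20 + 196\right)^{2} = 216^{2} = 46656$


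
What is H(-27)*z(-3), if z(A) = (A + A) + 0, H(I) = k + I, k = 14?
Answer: 78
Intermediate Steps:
H(I) = 14 + I
z(A) = 2*A (z(A) = 2*A + 0 = 2*A)
H(-27)*z(-3) = (14 - 27)*(2*(-3)) = -13*(-6) = 78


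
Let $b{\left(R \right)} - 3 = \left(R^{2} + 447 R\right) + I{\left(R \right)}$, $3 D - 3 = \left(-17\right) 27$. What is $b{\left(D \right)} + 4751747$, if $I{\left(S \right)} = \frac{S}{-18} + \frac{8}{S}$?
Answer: $\frac{804883045}{171} \approx 4.7069 \cdot 10^{6}$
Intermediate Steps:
$D = -152$ ($D = 1 + \frac{\left(-17\right) 27}{3} = 1 + \frac{1}{3} \left(-459\right) = 1 - 153 = -152$)
$I{\left(S \right)} = \frac{8}{S} - \frac{S}{18}$ ($I{\left(S \right)} = S \left(- \frac{1}{18}\right) + \frac{8}{S} = - \frac{S}{18} + \frac{8}{S} = \frac{8}{S} - \frac{S}{18}$)
$b{\left(R \right)} = 3 + R^{2} + \frac{8}{R} + \frac{8045 R}{18}$ ($b{\left(R \right)} = 3 - \left(- R^{2} - \frac{8}{R} - \frac{8045 R}{18}\right) = 3 + \left(R^{2} + \frac{8}{R} + \frac{8045 R}{18}\right) = 3 + R^{2} + \frac{8}{R} + \frac{8045 R}{18}$)
$b{\left(D \right)} + 4751747 = \left(3 + \left(-152\right)^{2} + \frac{8}{-152} + \frac{8045}{18} \left(-152\right)\right) + 4751747 = \left(3 + 23104 + 8 \left(- \frac{1}{152}\right) - \frac{611420}{9}\right) + 4751747 = \left(3 + 23104 - \frac{1}{19} - \frac{611420}{9}\right) + 4751747 = - \frac{7665692}{171} + 4751747 = \frac{804883045}{171}$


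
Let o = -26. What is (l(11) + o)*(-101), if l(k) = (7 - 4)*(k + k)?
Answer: -4040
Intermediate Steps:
l(k) = 6*k (l(k) = 3*(2*k) = 6*k)
(l(11) + o)*(-101) = (6*11 - 26)*(-101) = (66 - 26)*(-101) = 40*(-101) = -4040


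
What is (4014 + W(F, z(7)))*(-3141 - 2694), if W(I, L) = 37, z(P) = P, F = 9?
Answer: -23637585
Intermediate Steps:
(4014 + W(F, z(7)))*(-3141 - 2694) = (4014 + 37)*(-3141 - 2694) = 4051*(-5835) = -23637585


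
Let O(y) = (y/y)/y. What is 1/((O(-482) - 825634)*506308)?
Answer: -241/100744049177706 ≈ -2.3922e-12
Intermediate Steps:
O(y) = 1/y
1/((O(-482) - 825634)*506308) = 1/(1/(-482) - 825634*506308) = (1/506308)/(-1/482 - 825634) = (1/506308)/(-397955589/482) = -482/397955589*1/506308 = -241/100744049177706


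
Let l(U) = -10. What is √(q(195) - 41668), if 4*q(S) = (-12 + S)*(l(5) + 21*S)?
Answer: √580883/2 ≈ 381.08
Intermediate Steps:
q(S) = (-12 + S)*(-10 + 21*S)/4 (q(S) = ((-12 + S)*(-10 + 21*S))/4 = (-12 + S)*(-10 + 21*S)/4)
√(q(195) - 41668) = √((30 - 131/2*195 + (21/4)*195²) - 41668) = √((30 - 25545/2 + (21/4)*38025) - 41668) = √((30 - 25545/2 + 798525/4) - 41668) = √(747555/4 - 41668) = √(580883/4) = √580883/2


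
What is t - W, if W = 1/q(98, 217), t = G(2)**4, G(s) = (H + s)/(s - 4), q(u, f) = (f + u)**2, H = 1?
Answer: 8037209/1587600 ≈ 5.0625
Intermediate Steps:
G(s) = (1 + s)/(-4 + s) (G(s) = (1 + s)/(s - 4) = (1 + s)/(-4 + s))
t = 81/16 (t = ((1 + 2)/(-4 + 2))**4 = (3/(-2))**4 = (-1/2*3)**4 = (-3/2)**4 = 81/16 ≈ 5.0625)
W = 1/99225 (W = 1/((217 + 98)**2) = 1/(315**2) = 1/99225 ≈ 1.0078e-5)
t - W = 81/16 - 1*1/99225 = 81/16 - 1/99225 = 8037209/1587600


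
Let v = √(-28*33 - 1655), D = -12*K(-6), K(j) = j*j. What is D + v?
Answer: -432 + I*√2579 ≈ -432.0 + 50.784*I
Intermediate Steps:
K(j) = j²
D = -432 (D = -12*(-6)² = -12*36 = -432)
v = I*√2579 (v = √(-924 - 1655) = √(-2579) = I*√2579 ≈ 50.784*I)
D + v = -432 + I*√2579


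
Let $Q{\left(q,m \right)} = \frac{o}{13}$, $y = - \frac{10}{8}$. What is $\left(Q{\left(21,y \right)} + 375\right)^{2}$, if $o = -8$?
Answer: $\frac{23687689}{169} \approx 1.4016 \cdot 10^{5}$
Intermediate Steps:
$y = - \frac{5}{4}$ ($y = \left(-10\right) \frac{1}{8} = - \frac{5}{4} \approx -1.25$)
$Q{\left(q,m \right)} = - \frac{8}{13}$
$\left(Q{\left(21,y \right)} + 375\right)^{2} = \left(- \frac{8}{13} + 375\right)^{2} = \left(\frac{4867}{13}\right)^{2} = \frac{23687689}{169}$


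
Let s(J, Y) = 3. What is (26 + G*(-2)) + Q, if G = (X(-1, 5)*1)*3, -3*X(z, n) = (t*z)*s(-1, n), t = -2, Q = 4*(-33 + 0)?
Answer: -94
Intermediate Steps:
Q = -132 (Q = 4*(-33) = -132)
X(z, n) = 2*z (X(z, n) = -(-2*z)*3/3 = -(-2)*z = 2*z)
G = -6 (G = ((2*(-1))*1)*3 = -2*1*3 = -2*3 = -6)
(26 + G*(-2)) + Q = (26 - 6*(-2)) - 132 = (26 + 12) - 132 = 38 - 132 = -94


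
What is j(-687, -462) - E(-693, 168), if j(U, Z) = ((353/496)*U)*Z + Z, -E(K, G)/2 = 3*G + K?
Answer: 55811721/248 ≈ 2.2505e+5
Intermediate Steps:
E(K, G) = -6*G - 2*K (E(K, G) = -2*(3*G + K) = -2*(K + 3*G) = -6*G - 2*K)
j(U, Z) = Z + 353*U*Z/496 (j(U, Z) = ((353*(1/496))*U)*Z + Z = (353*U/496)*Z + Z = 353*U*Z/496 + Z = Z + 353*U*Z/496)
j(-687, -462) - E(-693, 168) = (1/496)*(-462)*(496 + 353*(-687)) - (-6*168 - 2*(-693)) = (1/496)*(-462)*(496 - 242511) - (-1008 + 1386) = (1/496)*(-462)*(-242015) - 1*378 = 55905465/248 - 378 = 55811721/248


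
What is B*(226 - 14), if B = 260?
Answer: 55120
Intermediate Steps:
B*(226 - 14) = 260*(226 - 14) = 260*212 = 55120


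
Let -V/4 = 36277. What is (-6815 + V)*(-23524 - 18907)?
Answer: 6446244813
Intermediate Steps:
V = -145108 (V = -4*36277 = -145108)
(-6815 + V)*(-23524 - 18907) = (-6815 - 145108)*(-23524 - 18907) = -151923*(-42431) = 6446244813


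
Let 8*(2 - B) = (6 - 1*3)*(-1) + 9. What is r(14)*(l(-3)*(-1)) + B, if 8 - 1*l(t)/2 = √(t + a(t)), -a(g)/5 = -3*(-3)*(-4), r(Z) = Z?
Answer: -891/4 + 28*√177 ≈ 149.77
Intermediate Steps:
a(g) = 180 (a(g) = -5*(-3*(-3))*(-4) = -45*(-4) = -5*(-36) = 180)
B = 5/4 (B = 2 - ((6 - 1*3)*(-1) + 9)/8 = 2 - ((6 - 3)*(-1) + 9)/8 = 2 - (3*(-1) + 9)/8 = 2 - (-3 + 9)/8 = 2 - ⅛*6 = 2 - ¾ = 5/4 ≈ 1.2500)
l(t) = 16 - 2*√(180 + t) (l(t) = 16 - 2*√(t + 180) = 16 - 2*√(180 + t))
r(14)*(l(-3)*(-1)) + B = 14*((16 - 2*√(180 - 3))*(-1)) + 5/4 = 14*((16 - 2*√177)*(-1)) + 5/4 = 14*(-16 + 2*√177) + 5/4 = (-224 + 28*√177) + 5/4 = -891/4 + 28*√177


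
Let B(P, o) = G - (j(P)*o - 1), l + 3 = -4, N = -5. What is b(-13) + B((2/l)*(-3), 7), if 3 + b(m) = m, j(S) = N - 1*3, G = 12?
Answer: 53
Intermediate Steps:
l = -7 (l = -3 - 4 = -7)
j(S) = -8 (j(S) = -5 - 1*3 = -5 - 3 = -8)
B(P, o) = 13 + 8*o (B(P, o) = 12 - (-8*o - 1) = 12 - (-1 - 8*o) = 12 + (1 + 8*o) = 13 + 8*o)
b(m) = -3 + m
b(-13) + B((2/l)*(-3), 7) = (-3 - 13) + (13 + 8*7) = -16 + (13 + 56) = -16 + 69 = 53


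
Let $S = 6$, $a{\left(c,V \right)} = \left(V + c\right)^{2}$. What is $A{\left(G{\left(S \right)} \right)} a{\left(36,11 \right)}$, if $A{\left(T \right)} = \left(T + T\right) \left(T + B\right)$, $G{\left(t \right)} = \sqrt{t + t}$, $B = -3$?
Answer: $53016 - 26508 \sqrt{3} \approx 7102.8$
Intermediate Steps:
$G{\left(t \right)} = \sqrt{2} \sqrt{t}$ ($G{\left(t \right)} = \sqrt{2 t} = \sqrt{2} \sqrt{t}$)
$A{\left(T \right)} = 2 T \left(-3 + T\right)$ ($A{\left(T \right)} = \left(T + T\right) \left(T - 3\right) = 2 T \left(-3 + T\right)$)
$A{\left(G{\left(S \right)} \right)} a{\left(36,11 \right)} = 2 \sqrt{2} \sqrt{6} \left(-3 + \sqrt{2} \sqrt{6}\right) \left(11 + 36\right)^{2} = 2 \cdot 2 \sqrt{3} \left(-3 + 2 \sqrt{3}\right) 47^{2} = 4 \sqrt{3} \left(-3 + 2 \sqrt{3}\right) 2209 = 8836 \sqrt{3} \left(-3 + 2 \sqrt{3}\right)$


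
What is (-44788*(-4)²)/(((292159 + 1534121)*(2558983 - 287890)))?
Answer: -89576/518456465505 ≈ -1.7277e-7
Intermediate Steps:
(-44788*(-4)²)/(((292159 + 1534121)*(2558983 - 287890))) = (-44788*16)/((1826280*2271093)) = -716608/4147651724040 = -716608*1/4147651724040 = -89576/518456465505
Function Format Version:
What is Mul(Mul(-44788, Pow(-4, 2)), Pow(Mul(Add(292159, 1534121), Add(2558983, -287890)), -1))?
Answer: Rational(-89576, 518456465505) ≈ -1.7277e-7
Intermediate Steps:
Mul(Mul(-44788, Pow(-4, 2)), Pow(Mul(Add(292159, 1534121), Add(2558983, -287890)), -1)) = Mul(Mul(-44788, 16), Pow(Mul(1826280, 2271093), -1)) = Mul(-716608, Pow(4147651724040, -1)) = Mul(-716608, Rational(1, 4147651724040)) = Rational(-89576, 518456465505)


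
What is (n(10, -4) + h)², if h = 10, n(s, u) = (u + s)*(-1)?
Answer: 16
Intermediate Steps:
n(s, u) = -s - u (n(s, u) = (s + u)*(-1) = -s - u)
(n(10, -4) + h)² = ((-1*10 - 1*(-4)) + 10)² = ((-10 + 4) + 10)² = (-6 + 10)² = 4² = 16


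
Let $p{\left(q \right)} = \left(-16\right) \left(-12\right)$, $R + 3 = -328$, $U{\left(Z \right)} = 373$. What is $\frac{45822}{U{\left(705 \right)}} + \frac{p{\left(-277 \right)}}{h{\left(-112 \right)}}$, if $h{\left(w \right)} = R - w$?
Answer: $\frac{3321134}{27229} \approx 121.97$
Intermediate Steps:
$R = -331$ ($R = -3 - 328 = -331$)
$h{\left(w \right)} = -331 - w$
$p{\left(q \right)} = 192$
$\frac{45822}{U{\left(705 \right)}} + \frac{p{\left(-277 \right)}}{h{\left(-112 \right)}} = \frac{45822}{373} + \frac{192}{-331 - -112} = 45822 \cdot \frac{1}{373} + \frac{192}{-331 + 112} = \frac{45822}{373} + \frac{192}{-219} = \frac{45822}{373} + 192 \left(- \frac{1}{219}\right) = \frac{45822}{373} - \frac{64}{73} = \frac{3321134}{27229}$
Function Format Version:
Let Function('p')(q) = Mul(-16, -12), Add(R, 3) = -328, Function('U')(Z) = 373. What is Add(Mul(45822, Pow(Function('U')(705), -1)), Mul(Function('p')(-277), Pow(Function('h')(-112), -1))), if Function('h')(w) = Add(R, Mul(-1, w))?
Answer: Rational(3321134, 27229) ≈ 121.97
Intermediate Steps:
R = -331 (R = Add(-3, -328) = -331)
Function('h')(w) = Add(-331, Mul(-1, w))
Function('p')(q) = 192
Add(Mul(45822, Pow(Function('U')(705), -1)), Mul(Function('p')(-277), Pow(Function('h')(-112), -1))) = Add(Mul(45822, Pow(373, -1)), Mul(192, Pow(Add(-331, Mul(-1, -112)), -1))) = Add(Mul(45822, Rational(1, 373)), Mul(192, Pow(Add(-331, 112), -1))) = Add(Rational(45822, 373), Mul(192, Pow(-219, -1))) = Add(Rational(45822, 373), Mul(192, Rational(-1, 219))) = Add(Rational(45822, 373), Rational(-64, 73)) = Rational(3321134, 27229)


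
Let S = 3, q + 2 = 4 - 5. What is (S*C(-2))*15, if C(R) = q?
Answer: -135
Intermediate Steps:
q = -3 (q = -2 + (4 - 5) = -2 - 1 = -3)
C(R) = -3
(S*C(-2))*15 = (3*(-3))*15 = -9*15 = -135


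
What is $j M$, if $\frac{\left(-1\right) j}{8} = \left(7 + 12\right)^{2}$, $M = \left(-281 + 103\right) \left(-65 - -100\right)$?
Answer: $17992240$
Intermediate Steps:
$M = -6230$ ($M = - 178 \left(-65 + 100\right) = \left(-178\right) 35 = -6230$)
$j = -2888$ ($j = - 8 \left(7 + 12\right)^{2} = - 8 \cdot 19^{2} = \left(-8\right) 361 = -2888$)
$j M = \left(-2888\right) \left(-6230\right) = 17992240$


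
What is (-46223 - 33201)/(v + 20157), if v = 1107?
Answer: -4964/1329 ≈ -3.7351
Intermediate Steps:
(-46223 - 33201)/(v + 20157) = (-46223 - 33201)/(1107 + 20157) = -79424/21264 = -79424*1/21264 = -4964/1329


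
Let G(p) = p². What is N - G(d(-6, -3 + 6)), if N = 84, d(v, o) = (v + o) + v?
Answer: 3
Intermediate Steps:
d(v, o) = o + 2*v (d(v, o) = (o + v) + v = o + 2*v)
N - G(d(-6, -3 + 6)) = 84 - ((-3 + 6) + 2*(-6))² = 84 - (3 - 12)² = 84 - 1*(-9)² = 84 - 1*81 = 84 - 81 = 3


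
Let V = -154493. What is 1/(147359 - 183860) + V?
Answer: -5639148994/36501 ≈ -1.5449e+5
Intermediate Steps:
1/(147359 - 183860) + V = 1/(147359 - 183860) - 154493 = 1/(-36501) - 154493 = -1/36501 - 154493 = -5639148994/36501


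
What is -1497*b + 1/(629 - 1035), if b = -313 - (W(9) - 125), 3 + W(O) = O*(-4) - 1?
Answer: 89951735/406 ≈ 2.2156e+5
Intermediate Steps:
W(O) = -4 - 4*O (W(O) = -3 + (O*(-4) - 1) = -3 + (-4*O - 1) = -3 + (-1 - 4*O) = -4 - 4*O)
b = -148 (b = -313 - ((-4 - 4*9) - 125) = -313 - ((-4 - 36) - 125) = -313 - (-40 - 125) = -313 - 1*(-165) = -313 + 165 = -148)
-1497*b + 1/(629 - 1035) = -1497*(-148) + 1/(629 - 1035) = 221556 + 1/(-406) = 221556 - 1/406 = 89951735/406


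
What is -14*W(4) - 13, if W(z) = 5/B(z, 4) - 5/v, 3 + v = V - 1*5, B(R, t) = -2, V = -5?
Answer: 216/13 ≈ 16.615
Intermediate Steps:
v = -13 (v = -3 + (-5 - 1*5) = -3 + (-5 - 5) = -3 - 10 = -13)
W(z) = -55/26 (W(z) = 5/(-2) - 5/(-13) = 5*(-½) - 5*(-1/13) = -5/2 + 5/13 = -55/26)
-14*W(4) - 13 = -14*(-55/26) - 13 = 385/13 - 13 = 216/13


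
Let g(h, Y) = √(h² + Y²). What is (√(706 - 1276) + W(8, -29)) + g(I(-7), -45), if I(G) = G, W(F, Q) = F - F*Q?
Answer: 240 + √2074 + I*√570 ≈ 285.54 + 23.875*I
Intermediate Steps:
W(F, Q) = F - F*Q
g(h, Y) = √(Y² + h²)
(√(706 - 1276) + W(8, -29)) + g(I(-7), -45) = (√(706 - 1276) + 8*(1 - 1*(-29))) + √((-45)² + (-7)²) = (√(-570) + 8*(1 + 29)) + √(2025 + 49) = (I*√570 + 8*30) + √2074 = (I*√570 + 240) + √2074 = (240 + I*√570) + √2074 = 240 + √2074 + I*√570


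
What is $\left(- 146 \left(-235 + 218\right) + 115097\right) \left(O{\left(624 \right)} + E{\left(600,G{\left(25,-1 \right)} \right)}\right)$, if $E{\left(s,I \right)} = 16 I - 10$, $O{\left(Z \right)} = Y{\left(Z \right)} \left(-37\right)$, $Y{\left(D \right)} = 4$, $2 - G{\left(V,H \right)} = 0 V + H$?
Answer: $-12933690$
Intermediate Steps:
$G{\left(V,H \right)} = 2 - H$ ($G{\left(V,H \right)} = 2 - \left(0 V + H\right) = 2 - \left(0 + H\right) = 2 - H$)
$O{\left(Z \right)} = -148$ ($O{\left(Z \right)} = 4 \left(-37\right) = -148$)
$E{\left(s,I \right)} = -10 + 16 I$
$\left(- 146 \left(-235 + 218\right) + 115097\right) \left(O{\left(624 \right)} + E{\left(600,G{\left(25,-1 \right)} \right)}\right) = \left(- 146 \left(-235 + 218\right) + 115097\right) \left(-148 - \left(10 - 16 \left(2 - -1\right)\right)\right) = \left(\left(-146\right) \left(-17\right) + 115097\right) \left(-148 - \left(10 - 16 \left(2 + 1\right)\right)\right) = \left(2482 + 115097\right) \left(-148 + \left(-10 + 16 \cdot 3\right)\right) = 117579 \left(-148 + \left(-10 + 48\right)\right) = 117579 \left(-148 + 38\right) = 117579 \left(-110\right) = -12933690$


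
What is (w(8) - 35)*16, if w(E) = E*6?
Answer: 208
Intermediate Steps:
w(E) = 6*E
(w(8) - 35)*16 = (6*8 - 35)*16 = (48 - 35)*16 = 13*16 = 208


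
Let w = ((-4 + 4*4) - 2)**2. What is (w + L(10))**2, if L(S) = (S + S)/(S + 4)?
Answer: 504100/49 ≈ 10288.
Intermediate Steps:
w = 100 (w = ((-4 + 16) - 2)**2 = (12 - 2)**2 = 10**2 = 100)
L(S) = 2*S/(4 + S) (L(S) = (2*S)/(4 + S) = 2*S/(4 + S))
(w + L(10))**2 = (100 + 2*10/(4 + 10))**2 = (100 + 2*10/14)**2 = (100 + 2*10*(1/14))**2 = (100 + 10/7)**2 = (710/7)**2 = 504100/49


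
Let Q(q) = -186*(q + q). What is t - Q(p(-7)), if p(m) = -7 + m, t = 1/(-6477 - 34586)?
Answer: -213856105/41063 ≈ -5208.0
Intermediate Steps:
t = -1/41063 (t = 1/(-41063) = -1/41063 ≈ -2.4353e-5)
Q(q) = -372*q
t - Q(p(-7)) = -1/41063 - (-372)*(-7 - 7) = -1/41063 - (-372)*(-14) = -1/41063 - 1*5208 = -1/41063 - 5208 = -213856105/41063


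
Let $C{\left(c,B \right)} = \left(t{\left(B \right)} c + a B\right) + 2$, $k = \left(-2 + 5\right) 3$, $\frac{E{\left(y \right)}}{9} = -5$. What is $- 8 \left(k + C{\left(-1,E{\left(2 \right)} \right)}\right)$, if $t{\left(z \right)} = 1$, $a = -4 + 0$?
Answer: $-1520$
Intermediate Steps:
$a = -4$
$E{\left(y \right)} = -45$ ($E{\left(y \right)} = 9 \left(-5\right) = -45$)
$k = 9$ ($k = 3 \cdot 3 = 9$)
$C{\left(c,B \right)} = 2 + c - 4 B$ ($C{\left(c,B \right)} = \left(1 c - 4 B\right) + 2 = \left(c - 4 B\right) + 2 = 2 + c - 4 B$)
$- 8 \left(k + C{\left(-1,E{\left(2 \right)} \right)}\right) = - 8 \left(9 - -181\right) = - 8 \left(9 + \left(2 - 1 + 180\right)\right) = - 8 \left(9 + 181\right) = \left(-8\right) 190 = -1520$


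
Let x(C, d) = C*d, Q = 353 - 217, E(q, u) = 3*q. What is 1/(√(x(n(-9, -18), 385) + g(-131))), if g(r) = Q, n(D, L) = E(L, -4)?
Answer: -I*√20654/20654 ≈ -0.0069582*I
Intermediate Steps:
n(D, L) = 3*L
Q = 136
g(r) = 136
1/(√(x(n(-9, -18), 385) + g(-131))) = 1/(√((3*(-18))*385 + 136)) = 1/(√(-54*385 + 136)) = 1/(√(-20790 + 136)) = 1/(√(-20654)) = 1/(I*√20654) = -I*√20654/20654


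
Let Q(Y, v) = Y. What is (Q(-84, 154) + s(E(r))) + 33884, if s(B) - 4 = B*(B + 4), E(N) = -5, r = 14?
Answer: 33809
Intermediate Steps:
s(B) = 4 + B*(4 + B) (s(B) = 4 + B*(B + 4) = 4 + B*(4 + B))
(Q(-84, 154) + s(E(r))) + 33884 = (-84 + (4 + (-5)² + 4*(-5))) + 33884 = (-84 + (4 + 25 - 20)) + 33884 = (-84 + 9) + 33884 = -75 + 33884 = 33809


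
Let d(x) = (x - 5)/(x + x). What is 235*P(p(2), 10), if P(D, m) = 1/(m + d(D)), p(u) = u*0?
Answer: 0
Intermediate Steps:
p(u) = 0
d(x) = (-5 + x)/(2*x) (d(x) = (-5 + x)/((2*x)) = (-5 + x)*(1/(2*x)) = (-5 + x)/(2*x))
P(D, m) = 1/(m + (-5 + D)/(2*D))
235*P(p(2), 10) = 235*(2*0/(-5 + 0 + 2*0*10)) = 235*(2*0/(-5 + 0 + 0)) = 235*(2*0/(-5)) = 235*(2*0*(-1/5)) = 235*0 = 0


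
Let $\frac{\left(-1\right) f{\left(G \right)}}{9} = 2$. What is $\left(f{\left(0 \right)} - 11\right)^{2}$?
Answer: $841$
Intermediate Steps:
$f{\left(G \right)} = -18$ ($f{\left(G \right)} = \left(-9\right) 2 = -18$)
$\left(f{\left(0 \right)} - 11\right)^{2} = \left(-18 - 11\right)^{2} = \left(-29\right)^{2} = 841$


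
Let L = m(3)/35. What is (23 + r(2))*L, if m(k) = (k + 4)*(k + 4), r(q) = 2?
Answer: 35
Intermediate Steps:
m(k) = (4 + k)**2 (m(k) = (4 + k)*(4 + k) = (4 + k)**2)
L = 7/5 (L = (4 + 3)**2/35 = 7**2*(1/35) = 49*(1/35) = 7/5 ≈ 1.4000)
(23 + r(2))*L = (23 + 2)*(7/5) = 25*(7/5) = 35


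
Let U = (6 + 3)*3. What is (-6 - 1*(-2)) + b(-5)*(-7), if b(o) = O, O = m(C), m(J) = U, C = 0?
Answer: -193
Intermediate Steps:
U = 27 (U = 9*3 = 27)
m(J) = 27
O = 27
b(o) = 27
(-6 - 1*(-2)) + b(-5)*(-7) = (-6 - 1*(-2)) + 27*(-7) = (-6 + 2) - 189 = -4 - 189 = -193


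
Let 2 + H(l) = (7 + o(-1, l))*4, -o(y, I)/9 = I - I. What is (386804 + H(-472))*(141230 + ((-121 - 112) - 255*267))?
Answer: 28204548960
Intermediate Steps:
o(y, I) = 0 (o(y, I) = -9*(I - I) = -9*0 = 0)
H(l) = 26 (H(l) = -2 + (7 + 0)*4 = -2 + 7*4 = -2 + 28 = 26)
(386804 + H(-472))*(141230 + ((-121 - 112) - 255*267)) = (386804 + 26)*(141230 + ((-121 - 112) - 255*267)) = 386830*(141230 + (-233 - 68085)) = 386830*(141230 - 68318) = 386830*72912 = 28204548960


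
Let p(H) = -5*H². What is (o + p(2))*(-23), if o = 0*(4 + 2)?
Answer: 460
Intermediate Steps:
o = 0 (o = 0*6 = 0)
(o + p(2))*(-23) = (0 - 5*2²)*(-23) = (0 - 5*4)*(-23) = (0 - 20)*(-23) = -20*(-23) = 460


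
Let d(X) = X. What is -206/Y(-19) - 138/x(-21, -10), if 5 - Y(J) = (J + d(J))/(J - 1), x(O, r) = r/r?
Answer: -6338/31 ≈ -204.45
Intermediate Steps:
x(O, r) = 1
Y(J) = 5 - 2*J/(-1 + J) (Y(J) = 5 - (J + J)/(J - 1) = 5 - 2*J/(-1 + J))
-206/Y(-19) - 138/x(-21, -10) = -206*(-1 - 19)/(-5 + 3*(-19)) - 138/1 = -206*(-20/(-5 - 57)) - 138*1 = -206/((-1/20*(-62))) - 138 = -206/31/10 - 138 = -206*10/31 - 138 = -2060/31 - 138 = -6338/31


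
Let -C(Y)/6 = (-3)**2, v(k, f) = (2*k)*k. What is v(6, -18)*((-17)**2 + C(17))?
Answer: 16920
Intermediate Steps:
v(k, f) = 2*k**2
C(Y) = -54 (C(Y) = -6*(-3)**2 = -6*9 = -54)
v(6, -18)*((-17)**2 + C(17)) = (2*6**2)*((-17)**2 - 54) = (2*36)*(289 - 54) = 72*235 = 16920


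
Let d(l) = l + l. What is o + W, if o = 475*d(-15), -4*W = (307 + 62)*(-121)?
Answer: -12351/4 ≈ -3087.8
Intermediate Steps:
d(l) = 2*l
W = 44649/4 (W = -(307 + 62)*(-121)/4 = -369*(-121)/4 = -¼*(-44649) = 44649/4 ≈ 11162.)
o = -14250 (o = 475*(2*(-15)) = 475*(-30) = -14250)
o + W = -14250 + 44649/4 = -12351/4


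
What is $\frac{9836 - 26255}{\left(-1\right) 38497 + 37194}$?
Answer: $\frac{16419}{1303} \approx 12.601$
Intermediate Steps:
$\frac{9836 - 26255}{\left(-1\right) 38497 + 37194} = - \frac{16419}{-38497 + 37194} = - \frac{16419}{-1303} = \left(-16419\right) \left(- \frac{1}{1303}\right) = \frac{16419}{1303}$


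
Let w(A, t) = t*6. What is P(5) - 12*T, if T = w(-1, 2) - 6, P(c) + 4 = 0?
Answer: -76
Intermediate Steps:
w(A, t) = 6*t
P(c) = -4 (P(c) = -4 + 0 = -4)
T = 6 (T = 6*2 - 6 = 12 - 6 = 6)
P(5) - 12*T = -4 - 12*6 = -4 - 72 = -76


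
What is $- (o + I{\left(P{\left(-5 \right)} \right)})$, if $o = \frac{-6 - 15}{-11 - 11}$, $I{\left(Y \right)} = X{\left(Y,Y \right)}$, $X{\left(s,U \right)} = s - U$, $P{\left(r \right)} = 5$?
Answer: $- \frac{21}{22} \approx -0.95455$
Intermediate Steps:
$I{\left(Y \right)} = 0$ ($I{\left(Y \right)} = Y - Y = 0$)
$o = \frac{21}{22}$ ($o = - \frac{21}{-22} = \left(-21\right) \left(- \frac{1}{22}\right) = \frac{21}{22} \approx 0.95455$)
$- (o + I{\left(P{\left(-5 \right)} \right)}) = - (\frac{21}{22} + 0) = \left(-1\right) \frac{21}{22} = - \frac{21}{22}$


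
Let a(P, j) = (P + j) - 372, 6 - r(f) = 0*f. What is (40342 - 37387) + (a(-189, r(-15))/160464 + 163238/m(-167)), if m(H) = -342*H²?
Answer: 753771778938173/255085288272 ≈ 2955.0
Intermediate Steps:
r(f) = 6 (r(f) = 6 - 0*f = 6 - 1*0 = 6 + 0 = 6)
a(P, j) = -372 + P + j
(40342 - 37387) + (a(-189, r(-15))/160464 + 163238/m(-167)) = (40342 - 37387) + ((-372 - 189 + 6)/160464 + 163238/((-342*(-167)²))) = 2955 + (-555*1/160464 + 163238/((-342*27889))) = 2955 + (-185/53488 + 163238/(-9538038)) = 2955 + (-185/53488 + 163238*(-1/9538038)) = 2955 + (-185/53488 - 81619/4769019) = 2955 - 5247905587/255085288272 = 753771778938173/255085288272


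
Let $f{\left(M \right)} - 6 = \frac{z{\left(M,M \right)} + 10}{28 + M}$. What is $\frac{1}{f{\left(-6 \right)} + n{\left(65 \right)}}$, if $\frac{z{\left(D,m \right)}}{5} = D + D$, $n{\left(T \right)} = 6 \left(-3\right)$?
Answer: $- \frac{11}{157} \approx -0.070064$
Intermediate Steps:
$n{\left(T \right)} = -18$
$z{\left(D,m \right)} = 10 D$ ($z{\left(D,m \right)} = 5 \left(D + D\right) = 5 \cdot 2 D = 10 D$)
$f{\left(M \right)} = 6 + \frac{10 + 10 M}{28 + M}$ ($f{\left(M \right)} = 6 + \frac{10 M + 10}{28 + M} = 6 + \frac{10 + 10 M}{28 + M}$)
$\frac{1}{f{\left(-6 \right)} + n{\left(65 \right)}} = \frac{1}{\frac{2 \left(89 + 8 \left(-6\right)\right)}{28 - 6} - 18} = \frac{1}{\frac{2 \left(89 - 48\right)}{22} - 18} = \frac{1}{2 \cdot \frac{1}{22} \cdot 41 - 18} = \frac{1}{\frac{41}{11} - 18} = \frac{1}{- \frac{157}{11}} = - \frac{11}{157}$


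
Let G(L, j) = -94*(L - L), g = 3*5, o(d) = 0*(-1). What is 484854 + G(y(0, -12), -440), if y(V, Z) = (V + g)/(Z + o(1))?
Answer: 484854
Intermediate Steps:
o(d) = 0
g = 15
y(V, Z) = (15 + V)/Z (y(V, Z) = (V + 15)/(Z + 0) = (15 + V)/Z)
G(L, j) = 0 (G(L, j) = -94*0 = 0)
484854 + G(y(0, -12), -440) = 484854 + 0 = 484854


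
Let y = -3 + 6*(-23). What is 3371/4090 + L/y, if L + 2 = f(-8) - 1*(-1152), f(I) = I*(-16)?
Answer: -1583903/192230 ≈ -8.2396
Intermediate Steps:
y = -141 (y = -3 - 138 = -141)
f(I) = -16*I
L = 1278 (L = -2 + (-16*(-8) - 1*(-1152)) = -2 + (128 + 1152) = -2 + 1280 = 1278)
3371/4090 + L/y = 3371/4090 + 1278/(-141) = 3371*(1/4090) + 1278*(-1/141) = 3371/4090 - 426/47 = -1583903/192230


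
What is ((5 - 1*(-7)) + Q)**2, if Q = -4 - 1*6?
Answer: 4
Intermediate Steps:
Q = -10 (Q = -4 - 6 = -10)
((5 - 1*(-7)) + Q)**2 = ((5 - 1*(-7)) - 10)**2 = ((5 + 7) - 10)**2 = (12 - 10)**2 = 2**2 = 4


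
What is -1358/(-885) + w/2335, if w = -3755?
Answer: -30449/413295 ≈ -0.073674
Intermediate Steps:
-1358/(-885) + w/2335 = -1358/(-885) - 3755/2335 = -1358*(-1/885) - 3755*1/2335 = 1358/885 - 751/467 = -30449/413295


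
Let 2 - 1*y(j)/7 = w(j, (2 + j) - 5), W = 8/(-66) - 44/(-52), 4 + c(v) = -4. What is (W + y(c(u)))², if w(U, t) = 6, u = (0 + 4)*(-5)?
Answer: 136913401/184041 ≈ 743.93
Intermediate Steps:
u = -20 (u = 4*(-5) = -20)
c(v) = -8 (c(v) = -4 - 4 = -8)
W = 311/429 (W = 8*(-1/66) - 44*(-1/52) = -4/33 + 11/13 = 311/429 ≈ 0.72494)
y(j) = -28 (y(j) = 14 - 7*6 = 14 - 42 = -28)
(W + y(c(u)))² = (311/429 - 28)² = (-11701/429)² = 136913401/184041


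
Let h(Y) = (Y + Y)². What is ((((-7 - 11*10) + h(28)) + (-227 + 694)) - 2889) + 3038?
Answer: 3635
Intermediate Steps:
h(Y) = 4*Y² (h(Y) = (2*Y)² = 4*Y²)
((((-7 - 11*10) + h(28)) + (-227 + 694)) - 2889) + 3038 = ((((-7 - 11*10) + 4*28²) + (-227 + 694)) - 2889) + 3038 = ((((-7 - 110) + 4*784) + 467) - 2889) + 3038 = (((-117 + 3136) + 467) - 2889) + 3038 = ((3019 + 467) - 2889) + 3038 = (3486 - 2889) + 3038 = 597 + 3038 = 3635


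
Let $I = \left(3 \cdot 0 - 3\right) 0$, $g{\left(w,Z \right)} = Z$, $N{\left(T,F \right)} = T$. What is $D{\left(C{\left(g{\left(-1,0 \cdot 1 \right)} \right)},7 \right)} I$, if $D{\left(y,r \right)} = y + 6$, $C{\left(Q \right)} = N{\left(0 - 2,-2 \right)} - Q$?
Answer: $0$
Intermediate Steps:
$C{\left(Q \right)} = -2 - Q$ ($C{\left(Q \right)} = \left(0 - 2\right) - Q = -2 - Q$)
$D{\left(y,r \right)} = 6 + y$
$I = 0$ ($I = \left(0 - 3\right) 0 = \left(-3\right) 0 = 0$)
$D{\left(C{\left(g{\left(-1,0 \cdot 1 \right)} \right)},7 \right)} I = \left(6 - \left(2 + 0 \cdot 1\right)\right) 0 = \left(6 - 2\right) 0 = 4 \cdot 0 = 0$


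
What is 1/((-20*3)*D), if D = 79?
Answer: -1/4740 ≈ -0.00021097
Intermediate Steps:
1/((-20*3)*D) = 1/(-20*3*79) = 1/(-60*79) = 1/(-4740) = -1/4740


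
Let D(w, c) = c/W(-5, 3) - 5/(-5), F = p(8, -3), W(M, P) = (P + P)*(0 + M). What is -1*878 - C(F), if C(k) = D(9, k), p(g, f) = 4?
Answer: -13183/15 ≈ -878.87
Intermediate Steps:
W(M, P) = 2*M*P (W(M, P) = (2*P)*M = 2*M*P)
F = 4
D(w, c) = 1 - c/30 (D(w, c) = c/((2*(-5)*3)) - 5/(-5) = c/(-30) - 5*(-⅕) = c*(-1/30) + 1 = -c/30 + 1 = 1 - c/30)
C(k) = 1 - k/30
-1*878 - C(F) = -1*878 - (1 - 1/30*4) = -878 - (1 - 2/15) = -878 - 1*13/15 = -878 - 13/15 = -13183/15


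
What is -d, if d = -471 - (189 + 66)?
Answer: 726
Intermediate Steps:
d = -726 (d = -471 - 1*255 = -471 - 255 = -726)
-d = -1*(-726) = 726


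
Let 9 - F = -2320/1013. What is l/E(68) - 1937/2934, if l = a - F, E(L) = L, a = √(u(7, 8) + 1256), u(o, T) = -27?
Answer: -83492233/101052828 + √1229/68 ≈ -0.31068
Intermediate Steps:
F = 11437/1013 (F = 9 - (-2320)/1013 = 9 - 1*(-2320/1013) = 9 + 2320/1013 = 11437/1013 ≈ 11.290)
a = √1229 (a = √(-27 + 1256) = √1229 ≈ 35.057)
l = -11437/1013 + √1229 (l = √1229 - 1*11437/1013 = √1229 - 11437/1013 = -11437/1013 + √1229 ≈ 23.767)
l/E(68) - 1937/2934 = (-11437/1013 + √1229)/68 - 1937/2934 = (-11437/1013 + √1229)*(1/68) - 1937*1/2934 = (-11437/68884 + √1229/68) - 1937/2934 = -83492233/101052828 + √1229/68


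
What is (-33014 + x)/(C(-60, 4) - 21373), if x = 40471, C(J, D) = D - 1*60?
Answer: -7457/21429 ≈ -0.34799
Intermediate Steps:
C(J, D) = -60 + D (C(J, D) = D - 60 = -60 + D)
(-33014 + x)/(C(-60, 4) - 21373) = (-33014 + 40471)/((-60 + 4) - 21373) = 7457/(-56 - 21373) = 7457/(-21429) = 7457*(-1/21429) = -7457/21429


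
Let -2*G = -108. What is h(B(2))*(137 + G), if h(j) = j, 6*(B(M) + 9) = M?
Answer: -4966/3 ≈ -1655.3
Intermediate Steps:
G = 54 (G = -½*(-108) = 54)
B(M) = -9 + M/6
h(B(2))*(137 + G) = (-9 + (⅙)*2)*(137 + 54) = (-9 + ⅓)*191 = -26/3*191 = -4966/3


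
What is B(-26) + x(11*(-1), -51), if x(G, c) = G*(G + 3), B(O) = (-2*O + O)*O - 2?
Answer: -590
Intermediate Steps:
B(O) = -2 - O² (B(O) = (-O)*O - 2 = -O² - 2 = -2 - O²)
x(G, c) = G*(3 + G)
B(-26) + x(11*(-1), -51) = (-2 - 1*(-26)²) + (11*(-1))*(3 + 11*(-1)) = (-2 - 1*676) - 11*(3 - 11) = (-2 - 676) - 11*(-8) = -678 + 88 = -590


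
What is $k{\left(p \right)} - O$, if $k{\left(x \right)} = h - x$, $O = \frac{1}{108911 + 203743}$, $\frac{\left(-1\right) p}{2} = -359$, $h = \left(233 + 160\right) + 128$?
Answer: $- \frac{61592839}{312654} \approx -197.0$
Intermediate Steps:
$h = 521$ ($h = 393 + 128 = 521$)
$p = 718$ ($p = \left(-2\right) \left(-359\right) = 718$)
$O = \frac{1}{312654} \approx 3.1984 \cdot 10^{-6}$
$k{\left(x \right)} = 521 - x$
$k{\left(p \right)} - O = \left(521 - 718\right) - \frac{1}{312654} = -197 - \frac{1}{312654} = - \frac{61592839}{312654}$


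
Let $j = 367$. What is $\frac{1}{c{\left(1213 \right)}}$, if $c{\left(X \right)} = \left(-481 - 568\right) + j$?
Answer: $- \frac{1}{682} \approx -0.0014663$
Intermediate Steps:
$c{\left(X \right)} = -682$ ($c{\left(X \right)} = \left(-481 - 568\right) + 367 = -1049 + 367 = -682$)
$\frac{1}{c{\left(1213 \right)}} = \frac{1}{-682} = - \frac{1}{682}$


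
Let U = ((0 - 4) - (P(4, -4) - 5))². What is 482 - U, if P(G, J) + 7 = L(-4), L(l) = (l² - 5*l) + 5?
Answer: -607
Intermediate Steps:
L(l) = 5 + l² - 5*l
P(G, J) = 34 (P(G, J) = -7 + (5 + (-4)² - 5*(-4)) = -7 + (5 + 16 + 20) = -7 + 41 = 34)
U = 1089 (U = ((0 - 4) - (34 - 5))² = (-4 - 1*29)² = (-4 - 29)² = (-33)² = 1089)
482 - U = 482 - 1*1089 = 482 - 1089 = -607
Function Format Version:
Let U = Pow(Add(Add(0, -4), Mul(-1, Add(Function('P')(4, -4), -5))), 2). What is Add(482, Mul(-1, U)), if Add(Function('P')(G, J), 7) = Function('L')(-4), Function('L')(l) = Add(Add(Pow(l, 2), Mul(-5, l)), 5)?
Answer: -607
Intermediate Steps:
Function('L')(l) = Add(5, Pow(l, 2), Mul(-5, l))
Function('P')(G, J) = 34 (Function('P')(G, J) = Add(-7, Add(5, Pow(-4, 2), Mul(-5, -4))) = Add(-7, Add(5, 16, 20)) = Add(-7, 41) = 34)
U = 1089 (U = Pow(Add(Add(0, -4), Mul(-1, Add(34, -5))), 2) = Pow(Add(-4, Mul(-1, 29)), 2) = Pow(Add(-4, -29), 2) = Pow(-33, 2) = 1089)
Add(482, Mul(-1, U)) = Add(482, Mul(-1, 1089)) = Add(482, -1089) = -607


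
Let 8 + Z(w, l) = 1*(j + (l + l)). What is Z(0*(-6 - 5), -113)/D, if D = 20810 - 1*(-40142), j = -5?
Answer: -239/60952 ≈ -0.0039211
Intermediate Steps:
Z(w, l) = -13 + 2*l (Z(w, l) = -8 + 1*(-5 + (l + l)) = -8 + 1*(-5 + 2*l) = -8 + (-5 + 2*l) = -13 + 2*l)
D = 60952 (D = 20810 + 40142 = 60952)
Z(0*(-6 - 5), -113)/D = (-13 + 2*(-113))/60952 = (-13 - 226)*(1/60952) = -239*1/60952 = -239/60952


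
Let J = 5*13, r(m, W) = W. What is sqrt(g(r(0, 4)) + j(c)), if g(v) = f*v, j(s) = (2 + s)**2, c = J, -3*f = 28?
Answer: sqrt(40065)/3 ≈ 66.721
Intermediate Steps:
J = 65
f = -28/3 (f = -1/3*28 = -28/3 ≈ -9.3333)
c = 65
g(v) = -28*v/3
sqrt(g(r(0, 4)) + j(c)) = sqrt(-28/3*4 + (2 + 65)**2) = sqrt(-112/3 + 67**2) = sqrt(-112/3 + 4489) = sqrt(13355/3) = sqrt(40065)/3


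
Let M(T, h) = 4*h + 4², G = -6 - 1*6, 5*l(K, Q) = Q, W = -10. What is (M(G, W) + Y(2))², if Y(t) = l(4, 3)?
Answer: 13689/25 ≈ 547.56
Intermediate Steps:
l(K, Q) = Q/5
G = -12 (G = -6 - 6 = -12)
M(T, h) = 16 + 4*h (M(T, h) = 4*h + 16 = 16 + 4*h)
Y(t) = ⅗ (Y(t) = (⅕)*3 = ⅗)
(M(G, W) + Y(2))² = ((16 + 4*(-10)) + ⅗)² = ((16 - 40) + ⅗)² = (-24 + ⅗)² = (-117/5)² = 13689/25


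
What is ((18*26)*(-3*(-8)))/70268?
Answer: 2808/17567 ≈ 0.15985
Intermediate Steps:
((18*26)*(-3*(-8)))/70268 = (468*24)*(1/70268) = 11232*(1/70268) = 2808/17567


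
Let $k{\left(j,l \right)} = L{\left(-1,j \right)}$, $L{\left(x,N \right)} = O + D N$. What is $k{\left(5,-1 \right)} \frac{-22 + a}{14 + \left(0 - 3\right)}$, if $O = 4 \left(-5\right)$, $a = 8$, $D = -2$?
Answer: $\frac{420}{11} \approx 38.182$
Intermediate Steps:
$O = -20$
$L{\left(x,N \right)} = -20 - 2 N$
$k{\left(j,l \right)} = -20 - 2 j$
$k{\left(5,-1 \right)} \frac{-22 + a}{14 + \left(0 - 3\right)} = \left(-20 - 10\right) \frac{-22 + 8}{14 + \left(0 - 3\right)} = \left(-20 - 10\right) \left(- \frac{14}{14 + \left(0 - 3\right)}\right) = - 30 \left(- \frac{14}{14 - 3}\right) = - 30 \left(- \frac{14}{11}\right) = - 30 \left(\left(-14\right) \frac{1}{11}\right) = \left(-30\right) \left(- \frac{14}{11}\right) = \frac{420}{11}$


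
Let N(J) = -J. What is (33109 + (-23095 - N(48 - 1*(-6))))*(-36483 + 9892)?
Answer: -267718188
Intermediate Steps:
(33109 + (-23095 - N(48 - 1*(-6))))*(-36483 + 9892) = (33109 + (-23095 - (-1)*(48 - 1*(-6))))*(-36483 + 9892) = (33109 + (-23095 - (-1)*(48 + 6)))*(-26591) = (33109 + (-23095 - (-1)*54))*(-26591) = (33109 + (-23095 - 1*(-54)))*(-26591) = (33109 + (-23095 + 54))*(-26591) = (33109 - 23041)*(-26591) = 10068*(-26591) = -267718188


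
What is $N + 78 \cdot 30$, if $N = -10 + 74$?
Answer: $2404$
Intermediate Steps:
$N = 64$
$N + 78 \cdot 30 = 64 + 78 \cdot 30 = 64 + 2340 = 2404$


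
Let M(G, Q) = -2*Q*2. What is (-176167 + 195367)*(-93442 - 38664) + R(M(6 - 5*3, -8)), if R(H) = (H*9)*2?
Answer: -2536434624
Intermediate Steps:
M(G, Q) = -4*Q
R(H) = 18*H (R(H) = (9*H)*2 = 18*H)
(-176167 + 195367)*(-93442 - 38664) + R(M(6 - 5*3, -8)) = (-176167 + 195367)*(-93442 - 38664) + 18*(-4*(-8)) = 19200*(-132106) + 18*32 = -2536435200 + 576 = -2536434624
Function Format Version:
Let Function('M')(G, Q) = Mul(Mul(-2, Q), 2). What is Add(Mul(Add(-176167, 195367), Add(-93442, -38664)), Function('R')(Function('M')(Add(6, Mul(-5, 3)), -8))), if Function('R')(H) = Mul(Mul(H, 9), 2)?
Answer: -2536434624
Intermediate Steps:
Function('M')(G, Q) = Mul(-4, Q)
Function('R')(H) = Mul(18, H) (Function('R')(H) = Mul(Mul(9, H), 2) = Mul(18, H))
Add(Mul(Add(-176167, 195367), Add(-93442, -38664)), Function('R')(Function('M')(Add(6, Mul(-5, 3)), -8))) = Add(Mul(Add(-176167, 195367), Add(-93442, -38664)), Mul(18, Mul(-4, -8))) = Add(Mul(19200, -132106), Mul(18, 32)) = Add(-2536435200, 576) = -2536434624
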